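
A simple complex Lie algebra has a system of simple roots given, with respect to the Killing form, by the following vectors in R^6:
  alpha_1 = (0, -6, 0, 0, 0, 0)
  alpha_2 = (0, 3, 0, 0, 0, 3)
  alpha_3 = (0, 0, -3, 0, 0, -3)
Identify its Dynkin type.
Compute the Cartan integers a_ij = 2(alpha_i, alpha_j)/(alpha_j, alpha_j); the resulting 3x3 Cartan matrix is
[[2, -2, 0], [-1, 2, -1], [0, -1, 2]].
The roots have two lengths (squared-length ratio 2:1); the short ones are alpha_{2,3}. The associated Dynkin diagram is a chain of 3 nodes with a double edge at one end; the terminal node there is the unique long simple root (C_3), so the type is C_3 (the algebra sp(6)).

C_3 (sp(6))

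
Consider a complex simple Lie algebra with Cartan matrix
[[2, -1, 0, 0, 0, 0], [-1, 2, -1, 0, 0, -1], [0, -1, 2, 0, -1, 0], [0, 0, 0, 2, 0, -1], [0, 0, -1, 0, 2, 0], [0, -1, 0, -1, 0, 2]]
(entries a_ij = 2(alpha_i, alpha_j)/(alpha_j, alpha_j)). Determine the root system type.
The matrix has rank 6 with 2's on the diagonal. Reading the off-diagonal entries as Dynkin edges (a single edge where a_ij = a_ji = -1; a double or triple edge where a_ij * a_ji = 2 or 3), the diagram is a chain of 5 nodes with one extra node attached to the third node from one end (E_6). One simple-root ordering that puts it in standard form is (alpha_5, alpha_1, alpha_3, alpha_2, alpha_6, alpha_4). So the algebra is type E_6.

E_6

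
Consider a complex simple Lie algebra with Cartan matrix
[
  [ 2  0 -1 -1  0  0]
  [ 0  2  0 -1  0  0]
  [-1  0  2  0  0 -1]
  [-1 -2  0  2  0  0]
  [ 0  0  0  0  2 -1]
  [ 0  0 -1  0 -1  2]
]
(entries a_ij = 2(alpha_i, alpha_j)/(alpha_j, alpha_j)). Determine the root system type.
type B_6

The matrix has rank 6 with 2's on the diagonal. Reading the off-diagonal entries as Dynkin edges (a single edge where a_ij = a_ji = -1; a double or triple edge where a_ij * a_ji = 2 or 3), the diagram is a chain of 6 nodes with a double edge at one end; the terminal node there is the unique short simple root (B_6). One simple-root ordering that puts it in standard form is (alpha_5, alpha_6, alpha_3, alpha_1, alpha_4, alpha_2). So the algebra is type B_6, i.e. so(13).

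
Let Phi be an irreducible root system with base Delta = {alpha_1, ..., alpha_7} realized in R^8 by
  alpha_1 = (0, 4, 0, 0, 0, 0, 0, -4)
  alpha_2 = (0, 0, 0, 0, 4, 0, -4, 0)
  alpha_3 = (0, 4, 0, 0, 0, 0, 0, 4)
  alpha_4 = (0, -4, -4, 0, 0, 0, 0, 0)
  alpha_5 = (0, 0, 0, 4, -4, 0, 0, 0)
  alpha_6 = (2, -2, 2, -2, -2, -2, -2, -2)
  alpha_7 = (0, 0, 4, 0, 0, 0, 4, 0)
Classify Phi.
Compute the Cartan integers a_ij = 2(alpha_i, alpha_j)/(alpha_j, alpha_j); the resulting 7x7 Cartan matrix is
[[2, 0, 0, -1, 0, 0, 0], [0, 2, 0, 0, -1, 0, -1], [0, 0, 2, -1, 0, -1, 0], [-1, 0, -1, 2, 0, 0, -1], [0, -1, 0, 0, 2, 0, 0], [0, 0, -1, 0, 0, 2, 0], [0, -1, 0, -1, 0, 0, 2]].
All simple roots have the same length, so the diagram is simply laced. The associated Dynkin diagram is a chain of 6 nodes with one extra node attached to the third node from one end (E_7), so the type is E_7.

E_7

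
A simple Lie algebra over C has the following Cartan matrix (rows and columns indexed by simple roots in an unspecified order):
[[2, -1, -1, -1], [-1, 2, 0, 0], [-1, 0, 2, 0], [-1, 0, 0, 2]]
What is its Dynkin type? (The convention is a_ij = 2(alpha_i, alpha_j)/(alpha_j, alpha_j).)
The matrix has rank 4 with 2's on the diagonal. Reading the off-diagonal entries as Dynkin edges (a single edge where a_ij = a_ji = -1; a double or triple edge where a_ij * a_ji = 2 or 3), the diagram is a chain of 2 nodes with a fork of two nodes at one end (D_4). One simple-root ordering that puts it in standard form is (alpha_2, alpha_1, alpha_4, alpha_3). So the algebra is type D_4, i.e. so(8).

D_4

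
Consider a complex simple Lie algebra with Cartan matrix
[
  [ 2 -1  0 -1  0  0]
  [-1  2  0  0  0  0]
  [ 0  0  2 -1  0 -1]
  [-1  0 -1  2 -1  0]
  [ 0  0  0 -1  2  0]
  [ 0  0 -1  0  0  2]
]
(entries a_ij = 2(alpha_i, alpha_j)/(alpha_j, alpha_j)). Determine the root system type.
The matrix has rank 6 with 2's on the diagonal. Reading the off-diagonal entries as Dynkin edges (a single edge where a_ij = a_ji = -1; a double or triple edge where a_ij * a_ji = 2 or 3), the diagram is a chain of 5 nodes with one extra node attached to the third node from one end (E_6). One simple-root ordering that puts it in standard form is (alpha_2, alpha_5, alpha_1, alpha_4, alpha_3, alpha_6). So the algebra is type E_6.

E_6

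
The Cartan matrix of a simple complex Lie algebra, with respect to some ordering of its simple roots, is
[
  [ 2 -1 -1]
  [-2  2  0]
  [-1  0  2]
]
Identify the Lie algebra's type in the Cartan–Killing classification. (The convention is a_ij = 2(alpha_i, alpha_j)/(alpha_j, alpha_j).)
C_3

The matrix has rank 3 with 2's on the diagonal. Reading the off-diagonal entries as Dynkin edges (a single edge where a_ij = a_ji = -1; a double or triple edge where a_ij * a_ji = 2 or 3), the diagram is a chain of 3 nodes with a double edge at one end; the terminal node there is the unique long simple root (C_3). One simple-root ordering that puts it in standard form is (alpha_3, alpha_1, alpha_2). So the algebra is type C_3, i.e. sp(6).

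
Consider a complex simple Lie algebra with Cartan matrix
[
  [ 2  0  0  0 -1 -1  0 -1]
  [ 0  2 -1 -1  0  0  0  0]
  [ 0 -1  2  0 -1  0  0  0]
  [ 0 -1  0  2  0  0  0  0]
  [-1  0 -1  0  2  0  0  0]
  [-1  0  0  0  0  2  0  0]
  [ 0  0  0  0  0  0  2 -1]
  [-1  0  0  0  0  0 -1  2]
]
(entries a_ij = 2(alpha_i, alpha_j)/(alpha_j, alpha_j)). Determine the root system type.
E_8

The matrix has rank 8 with 2's on the diagonal. Reading the off-diagonal entries as Dynkin edges (a single edge where a_ij = a_ji = -1; a double or triple edge where a_ij * a_ji = 2 or 3), the diagram is a chain of 7 nodes with one extra node attached to the third node from one end (E_8). One simple-root ordering that puts it in standard form is (alpha_7, alpha_6, alpha_8, alpha_1, alpha_5, alpha_3, alpha_2, alpha_4). So the algebra is type E_8.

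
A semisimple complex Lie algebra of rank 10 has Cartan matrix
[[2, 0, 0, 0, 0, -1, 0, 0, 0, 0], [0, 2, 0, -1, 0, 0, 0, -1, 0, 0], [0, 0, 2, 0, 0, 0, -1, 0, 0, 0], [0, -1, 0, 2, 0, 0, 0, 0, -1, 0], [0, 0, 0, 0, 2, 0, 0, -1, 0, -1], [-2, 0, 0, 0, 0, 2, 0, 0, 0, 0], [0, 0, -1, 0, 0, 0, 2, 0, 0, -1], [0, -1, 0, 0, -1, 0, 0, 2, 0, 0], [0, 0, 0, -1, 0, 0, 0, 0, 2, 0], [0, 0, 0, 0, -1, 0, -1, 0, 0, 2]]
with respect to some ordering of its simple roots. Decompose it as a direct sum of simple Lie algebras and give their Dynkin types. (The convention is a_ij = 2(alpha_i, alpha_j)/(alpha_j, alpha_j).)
The diagram associated to this matrix has two connected components: the simple roots {alpha_2, alpha_3, alpha_4, alpha_5, alpha_7, alpha_8, alpha_9, alpha_10} form a chain of 8 nodes with single edges (A_8), and {alpha_1, alpha_6} form a chain of 2 nodes with a double edge at one end; the terminal node there is the unique short simple root (B_2). A semisimple Lie algebra decomposes uniquely as the direct sum of simple ideals, one per connected component of its Dynkin diagram, so g ≅ A_8 ⊕ B_2 (dimension 80 + 10 = 90).

A8 + B2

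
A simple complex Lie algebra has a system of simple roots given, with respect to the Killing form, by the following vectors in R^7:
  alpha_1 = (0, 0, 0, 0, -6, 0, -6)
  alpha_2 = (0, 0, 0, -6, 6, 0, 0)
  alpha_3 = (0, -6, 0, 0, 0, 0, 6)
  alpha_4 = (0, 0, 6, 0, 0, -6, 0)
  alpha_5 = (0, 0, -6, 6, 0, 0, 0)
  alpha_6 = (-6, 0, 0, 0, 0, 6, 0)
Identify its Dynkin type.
Compute the Cartan integers a_ij = 2(alpha_i, alpha_j)/(alpha_j, alpha_j); the resulting 6x6 Cartan matrix is
[[2, -1, -1, 0, 0, 0], [-1, 2, 0, 0, -1, 0], [-1, 0, 2, 0, 0, 0], [0, 0, 0, 2, -1, -1], [0, -1, 0, -1, 2, 0], [0, 0, 0, -1, 0, 2]].
All simple roots have the same length, so the diagram is simply laced. The associated Dynkin diagram is a chain of 6 nodes with single edges (A_6), so the type is A_6 (the algebra sl(7)).

type A_6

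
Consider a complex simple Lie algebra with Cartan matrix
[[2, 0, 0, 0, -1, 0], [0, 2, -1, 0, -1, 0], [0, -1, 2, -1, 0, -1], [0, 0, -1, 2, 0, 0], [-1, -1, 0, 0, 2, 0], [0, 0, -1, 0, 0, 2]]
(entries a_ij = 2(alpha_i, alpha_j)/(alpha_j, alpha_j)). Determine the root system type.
D6

The matrix has rank 6 with 2's on the diagonal. Reading the off-diagonal entries as Dynkin edges (a single edge where a_ij = a_ji = -1; a double or triple edge where a_ij * a_ji = 2 or 3), the diagram is a chain of 4 nodes with a fork of two nodes at one end (D_6). One simple-root ordering that puts it in standard form is (alpha_1, alpha_5, alpha_2, alpha_3, alpha_6, alpha_4). So the algebra is type D_6, i.e. so(12).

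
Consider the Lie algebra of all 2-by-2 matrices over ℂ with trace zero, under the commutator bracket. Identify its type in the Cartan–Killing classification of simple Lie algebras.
This is sl(2), which has dimension 2^2 - 1 = 3 and rank 2 - 1 = 1 (a Cartan subalgebra is the diagonal traceless matrices). In the classification of classical Lie algebras, the special linear algebra sl(n+1) has type A_n; here n = 1, so the Dynkin diagram is a chain of 1 nodes with single edges (A_1). Hence the type is A_1.

A_1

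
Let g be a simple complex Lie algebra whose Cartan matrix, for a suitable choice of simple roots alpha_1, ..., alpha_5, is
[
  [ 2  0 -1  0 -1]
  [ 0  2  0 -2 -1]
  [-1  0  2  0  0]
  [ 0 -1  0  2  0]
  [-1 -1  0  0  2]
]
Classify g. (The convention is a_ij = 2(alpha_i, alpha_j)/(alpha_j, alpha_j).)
The matrix has rank 5 with 2's on the diagonal. Reading the off-diagonal entries as Dynkin edges (a single edge where a_ij = a_ji = -1; a double or triple edge where a_ij * a_ji = 2 or 3), the diagram is a chain of 5 nodes with a double edge at one end; the terminal node there is the unique short simple root (B_5). One simple-root ordering that puts it in standard form is (alpha_3, alpha_1, alpha_5, alpha_2, alpha_4). So the algebra is type B_5, i.e. so(11).

B_5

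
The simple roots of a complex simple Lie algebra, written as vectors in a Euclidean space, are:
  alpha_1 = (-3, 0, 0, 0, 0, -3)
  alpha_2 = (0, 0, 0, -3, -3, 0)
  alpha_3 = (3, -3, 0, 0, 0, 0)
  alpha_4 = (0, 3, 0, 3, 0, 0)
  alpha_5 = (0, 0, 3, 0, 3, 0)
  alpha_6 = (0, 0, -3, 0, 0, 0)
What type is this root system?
Compute the Cartan integers a_ij = 2(alpha_i, alpha_j)/(alpha_j, alpha_j); the resulting 6x6 Cartan matrix is
[[2, 0, -1, 0, 0, 0], [0, 2, 0, -1, -1, 0], [-1, 0, 2, -1, 0, 0], [0, -1, -1, 2, 0, 0], [0, -1, 0, 0, 2, -2], [0, 0, 0, 0, -1, 2]].
The roots have two lengths (squared-length ratio 2:1); the short ones are alpha_{6}. The associated Dynkin diagram is a chain of 6 nodes with a double edge at one end; the terminal node there is the unique short simple root (B_6), so the type is B_6 (the algebra so(13)).

B6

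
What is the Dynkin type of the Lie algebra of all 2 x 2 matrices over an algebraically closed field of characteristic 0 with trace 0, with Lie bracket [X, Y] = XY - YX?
type A_1

This is sl(2), which has dimension 2^2 - 1 = 3 and rank 2 - 1 = 1 (a Cartan subalgebra is the diagonal traceless matrices). In the classification of classical Lie algebras, the special linear algebra sl(n+1) has type A_n; here n = 1, so the Dynkin diagram is a chain of 1 nodes with single edges (A_1). Hence the type is A_1.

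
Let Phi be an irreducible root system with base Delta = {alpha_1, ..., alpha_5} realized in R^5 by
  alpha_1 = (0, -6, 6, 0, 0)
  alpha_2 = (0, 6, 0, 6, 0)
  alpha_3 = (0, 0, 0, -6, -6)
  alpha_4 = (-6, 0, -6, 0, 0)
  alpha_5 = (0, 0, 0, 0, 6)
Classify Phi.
B_5

Compute the Cartan integers a_ij = 2(alpha_i, alpha_j)/(alpha_j, alpha_j); the resulting 5x5 Cartan matrix is
[[2, -1, 0, -1, 0], [-1, 2, -1, 0, 0], [0, -1, 2, 0, -2], [-1, 0, 0, 2, 0], [0, 0, -1, 0, 2]].
The roots have two lengths (squared-length ratio 2:1); the short ones are alpha_{5}. The associated Dynkin diagram is a chain of 5 nodes with a double edge at one end; the terminal node there is the unique short simple root (B_5), so the type is B_5 (the algebra so(11)).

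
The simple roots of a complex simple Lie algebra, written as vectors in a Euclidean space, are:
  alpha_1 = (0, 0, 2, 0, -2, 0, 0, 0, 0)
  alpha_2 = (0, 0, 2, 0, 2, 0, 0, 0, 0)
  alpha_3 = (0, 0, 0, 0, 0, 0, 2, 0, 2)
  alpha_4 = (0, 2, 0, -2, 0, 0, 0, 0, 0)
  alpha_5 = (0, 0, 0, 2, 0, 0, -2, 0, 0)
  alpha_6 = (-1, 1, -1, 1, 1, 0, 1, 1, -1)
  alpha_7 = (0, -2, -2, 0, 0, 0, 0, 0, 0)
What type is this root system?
E7

Compute the Cartan integers a_ij = 2(alpha_i, alpha_j)/(alpha_j, alpha_j); the resulting 7x7 Cartan matrix is
[[2, 0, 0, 0, 0, -1, -1], [0, 2, 0, 0, 0, 0, -1], [0, 0, 2, 0, -1, 0, 0], [0, 0, 0, 2, -1, 0, -1], [0, 0, -1, -1, 2, 0, 0], [-1, 0, 0, 0, 0, 2, 0], [-1, -1, 0, -1, 0, 0, 2]].
All simple roots have the same length, so the diagram is simply laced. The associated Dynkin diagram is a chain of 6 nodes with one extra node attached to the third node from one end (E_7), so the type is E_7.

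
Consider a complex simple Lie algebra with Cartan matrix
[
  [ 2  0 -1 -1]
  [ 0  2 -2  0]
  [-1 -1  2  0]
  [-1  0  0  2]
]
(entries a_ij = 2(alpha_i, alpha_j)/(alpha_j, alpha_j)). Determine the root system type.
C_4

The matrix has rank 4 with 2's on the diagonal. Reading the off-diagonal entries as Dynkin edges (a single edge where a_ij = a_ji = -1; a double or triple edge where a_ij * a_ji = 2 or 3), the diagram is a chain of 4 nodes with a double edge at one end; the terminal node there is the unique long simple root (C_4). One simple-root ordering that puts it in standard form is (alpha_4, alpha_1, alpha_3, alpha_2). So the algebra is type C_4, i.e. sp(8).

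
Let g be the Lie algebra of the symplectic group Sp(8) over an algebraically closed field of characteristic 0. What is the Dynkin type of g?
type C_4

This is sp(8), which has dimension 8(8+1)/2 = 36 and rank 8/2 = 4. In the classification of classical Lie algebras, the symplectic algebra sp(2n) has type C_n; here n = 4, so the Dynkin diagram is a chain of 4 nodes with a double edge at one end; the terminal node there is the unique long simple root (C_4). Hence the type is C_4.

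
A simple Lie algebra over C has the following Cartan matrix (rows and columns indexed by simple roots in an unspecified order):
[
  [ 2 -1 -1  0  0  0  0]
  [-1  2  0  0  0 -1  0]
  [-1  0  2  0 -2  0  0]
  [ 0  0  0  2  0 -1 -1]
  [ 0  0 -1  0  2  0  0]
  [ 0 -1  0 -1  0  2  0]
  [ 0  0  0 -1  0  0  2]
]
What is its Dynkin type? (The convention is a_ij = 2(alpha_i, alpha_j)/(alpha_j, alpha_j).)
type B_7

The matrix has rank 7 with 2's on the diagonal. Reading the off-diagonal entries as Dynkin edges (a single edge where a_ij = a_ji = -1; a double or triple edge where a_ij * a_ji = 2 or 3), the diagram is a chain of 7 nodes with a double edge at one end; the terminal node there is the unique short simple root (B_7). One simple-root ordering that puts it in standard form is (alpha_7, alpha_4, alpha_6, alpha_2, alpha_1, alpha_3, alpha_5). So the algebra is type B_7, i.e. so(15).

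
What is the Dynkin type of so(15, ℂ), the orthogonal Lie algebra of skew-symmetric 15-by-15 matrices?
B_7

This is so(15) with 15 odd, which has dimension 15(15-1)/2 = 105 and rank (15-1)/2 = 7. In the classification of classical Lie algebras, the orthogonal algebra so(2n+1) in an odd number of variables has type B_n; here n = 7, so the Dynkin diagram is a chain of 7 nodes with a double edge at one end; the terminal node there is the unique short simple root (B_7). Hence the type is B_7.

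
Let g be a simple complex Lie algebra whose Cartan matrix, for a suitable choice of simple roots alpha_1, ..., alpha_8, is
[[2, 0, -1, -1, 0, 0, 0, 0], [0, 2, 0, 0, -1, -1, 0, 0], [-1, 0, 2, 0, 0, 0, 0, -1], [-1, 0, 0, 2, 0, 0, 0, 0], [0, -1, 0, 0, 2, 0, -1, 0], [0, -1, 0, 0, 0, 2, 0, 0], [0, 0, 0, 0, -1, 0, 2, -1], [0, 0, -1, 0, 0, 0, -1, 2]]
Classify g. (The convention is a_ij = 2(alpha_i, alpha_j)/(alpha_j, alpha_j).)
type A_8

The matrix has rank 8 with 2's on the diagonal. Reading the off-diagonal entries as Dynkin edges (a single edge where a_ij = a_ji = -1; a double or triple edge where a_ij * a_ji = 2 or 3), the diagram is a chain of 8 nodes with single edges (A_8). One simple-root ordering that puts it in standard form is (alpha_6, alpha_2, alpha_5, alpha_7, alpha_8, alpha_3, alpha_1, alpha_4). So the algebra is type A_8, i.e. sl(9).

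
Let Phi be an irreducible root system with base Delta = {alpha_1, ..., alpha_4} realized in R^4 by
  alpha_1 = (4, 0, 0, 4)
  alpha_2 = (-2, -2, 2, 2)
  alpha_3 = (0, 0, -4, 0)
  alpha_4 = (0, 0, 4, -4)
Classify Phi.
Compute the Cartan integers a_ij = 2(alpha_i, alpha_j)/(alpha_j, alpha_j); the resulting 4x4 Cartan matrix is
[[2, 0, 0, -1], [0, 2, -1, 0], [0, -1, 2, -1], [-1, 0, -2, 2]].
The roots have two lengths (squared-length ratio 2:1); the short ones are alpha_{2,3}. The associated Dynkin diagram is a chain of 4 nodes with a double edge between the middle two (F_4), so the type is F_4.

type F_4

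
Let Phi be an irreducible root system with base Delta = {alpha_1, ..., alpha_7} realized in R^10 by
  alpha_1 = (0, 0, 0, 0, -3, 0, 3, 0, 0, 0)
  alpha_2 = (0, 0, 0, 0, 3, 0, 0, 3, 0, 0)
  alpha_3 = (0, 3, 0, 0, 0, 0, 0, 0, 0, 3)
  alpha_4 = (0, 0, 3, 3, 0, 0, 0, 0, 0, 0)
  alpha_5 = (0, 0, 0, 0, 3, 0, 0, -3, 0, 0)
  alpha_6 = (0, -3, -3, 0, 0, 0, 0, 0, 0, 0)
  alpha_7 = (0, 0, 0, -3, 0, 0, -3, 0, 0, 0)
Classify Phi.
D_7 (so(14))

Compute the Cartan integers a_ij = 2(alpha_i, alpha_j)/(alpha_j, alpha_j); the resulting 7x7 Cartan matrix is
[[2, -1, 0, 0, -1, 0, -1], [-1, 2, 0, 0, 0, 0, 0], [0, 0, 2, 0, 0, -1, 0], [0, 0, 0, 2, 0, -1, -1], [-1, 0, 0, 0, 2, 0, 0], [0, 0, -1, -1, 0, 2, 0], [-1, 0, 0, -1, 0, 0, 2]].
All simple roots have the same length, so the diagram is simply laced. The associated Dynkin diagram is a chain of 5 nodes with a fork of two nodes at one end (D_7), so the type is D_7 (the algebra so(14)).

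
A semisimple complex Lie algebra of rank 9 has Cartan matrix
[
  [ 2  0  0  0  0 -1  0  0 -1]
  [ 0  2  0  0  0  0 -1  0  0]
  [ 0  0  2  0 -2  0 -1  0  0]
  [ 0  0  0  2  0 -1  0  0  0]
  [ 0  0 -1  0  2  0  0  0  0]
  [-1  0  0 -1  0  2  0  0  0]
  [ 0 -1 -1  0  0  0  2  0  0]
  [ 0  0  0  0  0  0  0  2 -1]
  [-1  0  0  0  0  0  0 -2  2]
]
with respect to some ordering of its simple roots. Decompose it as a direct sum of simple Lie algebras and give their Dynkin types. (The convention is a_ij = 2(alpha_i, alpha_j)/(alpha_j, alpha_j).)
The diagram associated to this matrix has two connected components: the simple roots {alpha_2, alpha_3, alpha_5, alpha_7} form a chain of 4 nodes with a double edge at one end; the terminal node there is the unique short simple root (B_4), and {alpha_1, alpha_4, alpha_6, alpha_8, alpha_9} form a chain of 5 nodes with a double edge at one end; the terminal node there is the unique short simple root (B_5). A semisimple Lie algebra decomposes uniquely as the direct sum of simple ideals, one per connected component of its Dynkin diagram, so g ≅ B_4 ⊕ B_5 (dimension 36 + 55 = 91).

B4 ⊕ B5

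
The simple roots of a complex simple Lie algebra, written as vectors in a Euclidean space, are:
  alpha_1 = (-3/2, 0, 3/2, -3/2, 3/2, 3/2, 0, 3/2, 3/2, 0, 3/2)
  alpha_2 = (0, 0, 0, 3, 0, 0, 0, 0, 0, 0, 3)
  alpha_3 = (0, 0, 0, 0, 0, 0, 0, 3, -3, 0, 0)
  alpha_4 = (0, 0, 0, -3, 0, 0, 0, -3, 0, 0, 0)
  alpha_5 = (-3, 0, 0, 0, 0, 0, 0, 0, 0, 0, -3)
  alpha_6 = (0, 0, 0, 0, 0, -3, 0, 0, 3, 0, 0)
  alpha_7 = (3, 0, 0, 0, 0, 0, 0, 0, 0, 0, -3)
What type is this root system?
type E_7

Compute the Cartan integers a_ij = 2(alpha_i, alpha_j)/(alpha_j, alpha_j); the resulting 7x7 Cartan matrix is
[[2, 0, 0, 0, 0, 0, -1], [0, 2, 0, -1, -1, 0, -1], [0, 0, 2, -1, 0, -1, 0], [0, -1, -1, 2, 0, 0, 0], [0, -1, 0, 0, 2, 0, 0], [0, 0, -1, 0, 0, 2, 0], [-1, -1, 0, 0, 0, 0, 2]].
All simple roots have the same length, so the diagram is simply laced. The associated Dynkin diagram is a chain of 6 nodes with one extra node attached to the third node from one end (E_7), so the type is E_7.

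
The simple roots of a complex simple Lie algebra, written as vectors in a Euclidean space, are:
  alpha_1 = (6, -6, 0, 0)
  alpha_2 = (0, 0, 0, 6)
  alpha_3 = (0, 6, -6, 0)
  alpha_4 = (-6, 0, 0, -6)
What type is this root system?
type B_4

Compute the Cartan integers a_ij = 2(alpha_i, alpha_j)/(alpha_j, alpha_j); the resulting 4x4 Cartan matrix is
[[2, 0, -1, -1], [0, 2, 0, -1], [-1, 0, 2, 0], [-1, -2, 0, 2]].
The roots have two lengths (squared-length ratio 2:1); the short ones are alpha_{2}. The associated Dynkin diagram is a chain of 4 nodes with a double edge at one end; the terminal node there is the unique short simple root (B_4), so the type is B_4 (the algebra so(9)).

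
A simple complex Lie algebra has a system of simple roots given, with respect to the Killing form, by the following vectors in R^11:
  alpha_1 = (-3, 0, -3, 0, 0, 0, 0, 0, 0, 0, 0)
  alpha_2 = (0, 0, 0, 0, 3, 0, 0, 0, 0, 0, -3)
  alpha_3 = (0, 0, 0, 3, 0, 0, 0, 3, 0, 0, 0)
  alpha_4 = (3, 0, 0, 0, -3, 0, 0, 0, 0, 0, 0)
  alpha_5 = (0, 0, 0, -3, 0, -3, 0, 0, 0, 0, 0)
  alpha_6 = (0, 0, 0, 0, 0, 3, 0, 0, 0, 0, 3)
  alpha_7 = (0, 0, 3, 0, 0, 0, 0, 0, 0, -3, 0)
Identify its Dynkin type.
Compute the Cartan integers a_ij = 2(alpha_i, alpha_j)/(alpha_j, alpha_j); the resulting 7x7 Cartan matrix is
[[2, 0, 0, -1, 0, 0, -1], [0, 2, 0, -1, 0, -1, 0], [0, 0, 2, 0, -1, 0, 0], [-1, -1, 0, 2, 0, 0, 0], [0, 0, -1, 0, 2, -1, 0], [0, -1, 0, 0, -1, 2, 0], [-1, 0, 0, 0, 0, 0, 2]].
All simple roots have the same length, so the diagram is simply laced. The associated Dynkin diagram is a chain of 7 nodes with single edges (A_7), so the type is A_7 (the algebra sl(8)).

A7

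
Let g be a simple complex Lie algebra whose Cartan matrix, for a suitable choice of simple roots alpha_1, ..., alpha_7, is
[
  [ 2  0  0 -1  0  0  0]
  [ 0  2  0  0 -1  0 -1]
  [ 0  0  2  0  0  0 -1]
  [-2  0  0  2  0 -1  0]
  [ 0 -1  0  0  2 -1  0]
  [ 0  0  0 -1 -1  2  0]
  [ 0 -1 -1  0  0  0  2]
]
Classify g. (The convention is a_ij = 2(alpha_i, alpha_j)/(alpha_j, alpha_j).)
The matrix has rank 7 with 2's on the diagonal. Reading the off-diagonal entries as Dynkin edges (a single edge where a_ij = a_ji = -1; a double or triple edge where a_ij * a_ji = 2 or 3), the diagram is a chain of 7 nodes with a double edge at one end; the terminal node there is the unique short simple root (B_7). One simple-root ordering that puts it in standard form is (alpha_3, alpha_7, alpha_2, alpha_5, alpha_6, alpha_4, alpha_1). So the algebra is type B_7, i.e. so(15).

B_7 (so(15))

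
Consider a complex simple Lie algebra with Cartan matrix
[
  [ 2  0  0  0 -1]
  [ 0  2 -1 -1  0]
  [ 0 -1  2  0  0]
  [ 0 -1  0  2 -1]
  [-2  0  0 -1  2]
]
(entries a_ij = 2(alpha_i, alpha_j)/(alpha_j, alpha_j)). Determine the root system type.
The matrix has rank 5 with 2's on the diagonal. Reading the off-diagonal entries as Dynkin edges (a single edge where a_ij = a_ji = -1; a double or triple edge where a_ij * a_ji = 2 or 3), the diagram is a chain of 5 nodes with a double edge at one end; the terminal node there is the unique short simple root (B_5). One simple-root ordering that puts it in standard form is (alpha_3, alpha_2, alpha_4, alpha_5, alpha_1). So the algebra is type B_5, i.e. so(11).

B_5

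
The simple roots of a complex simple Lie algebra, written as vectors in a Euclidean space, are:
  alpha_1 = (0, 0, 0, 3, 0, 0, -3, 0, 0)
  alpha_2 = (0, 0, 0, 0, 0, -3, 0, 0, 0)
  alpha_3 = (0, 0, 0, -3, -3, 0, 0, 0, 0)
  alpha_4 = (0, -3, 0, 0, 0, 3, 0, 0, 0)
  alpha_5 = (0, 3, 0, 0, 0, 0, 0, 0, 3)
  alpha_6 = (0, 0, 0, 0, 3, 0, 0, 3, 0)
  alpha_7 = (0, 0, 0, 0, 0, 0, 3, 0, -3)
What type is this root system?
Compute the Cartan integers a_ij = 2(alpha_i, alpha_j)/(alpha_j, alpha_j); the resulting 7x7 Cartan matrix is
[[2, 0, -1, 0, 0, 0, -1], [0, 2, 0, -1, 0, 0, 0], [-1, 0, 2, 0, 0, -1, 0], [0, -2, 0, 2, -1, 0, 0], [0, 0, 0, -1, 2, 0, -1], [0, 0, -1, 0, 0, 2, 0], [-1, 0, 0, 0, -1, 0, 2]].
The roots have two lengths (squared-length ratio 2:1); the short ones are alpha_{2}. The associated Dynkin diagram is a chain of 7 nodes with a double edge at one end; the terminal node there is the unique short simple root (B_7), so the type is B_7 (the algebra so(15)).

B_7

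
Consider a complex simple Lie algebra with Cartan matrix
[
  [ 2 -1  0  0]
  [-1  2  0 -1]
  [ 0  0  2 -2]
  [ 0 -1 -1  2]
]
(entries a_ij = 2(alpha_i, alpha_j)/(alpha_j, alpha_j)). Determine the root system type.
C_4

The matrix has rank 4 with 2's on the diagonal. Reading the off-diagonal entries as Dynkin edges (a single edge where a_ij = a_ji = -1; a double or triple edge where a_ij * a_ji = 2 or 3), the diagram is a chain of 4 nodes with a double edge at one end; the terminal node there is the unique long simple root (C_4). One simple-root ordering that puts it in standard form is (alpha_1, alpha_2, alpha_4, alpha_3). So the algebra is type C_4, i.e. sp(8).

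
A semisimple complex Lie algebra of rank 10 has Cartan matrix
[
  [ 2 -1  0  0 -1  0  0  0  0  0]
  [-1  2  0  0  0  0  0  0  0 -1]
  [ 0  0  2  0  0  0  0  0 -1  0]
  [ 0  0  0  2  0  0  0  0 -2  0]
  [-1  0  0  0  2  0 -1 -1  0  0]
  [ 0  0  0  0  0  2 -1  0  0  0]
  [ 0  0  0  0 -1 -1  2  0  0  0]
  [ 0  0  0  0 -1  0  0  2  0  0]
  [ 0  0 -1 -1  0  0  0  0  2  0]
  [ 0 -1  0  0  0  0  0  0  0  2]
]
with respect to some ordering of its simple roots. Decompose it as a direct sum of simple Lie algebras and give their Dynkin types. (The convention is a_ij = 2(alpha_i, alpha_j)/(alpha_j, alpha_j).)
C3 + E7

The diagram associated to this matrix has two connected components: the simple roots {alpha_3, alpha_4, alpha_9} form a chain of 3 nodes with a double edge at one end; the terminal node there is the unique long simple root (C_3), and {alpha_1, alpha_2, alpha_5, alpha_6, alpha_7, alpha_8, alpha_10} form a chain of 6 nodes with one extra node attached to the third node from one end (E_7). A semisimple Lie algebra decomposes uniquely as the direct sum of simple ideals, one per connected component of its Dynkin diagram, so g ≅ C_3 ⊕ E_7 (dimension 21 + 133 = 154).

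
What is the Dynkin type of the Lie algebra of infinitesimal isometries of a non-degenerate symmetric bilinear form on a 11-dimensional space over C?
B5

This is so(11) with 11 odd, which has dimension 11(11-1)/2 = 55 and rank (11-1)/2 = 5. In the classification of classical Lie algebras, the orthogonal algebra so(2n+1) in an odd number of variables has type B_n; here n = 5, so the Dynkin diagram is a chain of 5 nodes with a double edge at one end; the terminal node there is the unique short simple root (B_5). Hence the type is B_5.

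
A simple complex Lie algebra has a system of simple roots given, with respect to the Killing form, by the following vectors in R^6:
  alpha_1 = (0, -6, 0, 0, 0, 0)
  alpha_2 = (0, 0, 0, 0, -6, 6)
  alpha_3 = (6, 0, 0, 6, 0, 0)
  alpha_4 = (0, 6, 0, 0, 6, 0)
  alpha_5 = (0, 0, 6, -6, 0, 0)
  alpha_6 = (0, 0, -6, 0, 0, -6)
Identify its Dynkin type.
Compute the Cartan integers a_ij = 2(alpha_i, alpha_j)/(alpha_j, alpha_j); the resulting 6x6 Cartan matrix is
[[2, 0, 0, -1, 0, 0], [0, 2, 0, -1, 0, -1], [0, 0, 2, 0, -1, 0], [-2, -1, 0, 2, 0, 0], [0, 0, -1, 0, 2, -1], [0, -1, 0, 0, -1, 2]].
The roots have two lengths (squared-length ratio 2:1); the short ones are alpha_{1}. The associated Dynkin diagram is a chain of 6 nodes with a double edge at one end; the terminal node there is the unique short simple root (B_6), so the type is B_6 (the algebra so(13)).

B_6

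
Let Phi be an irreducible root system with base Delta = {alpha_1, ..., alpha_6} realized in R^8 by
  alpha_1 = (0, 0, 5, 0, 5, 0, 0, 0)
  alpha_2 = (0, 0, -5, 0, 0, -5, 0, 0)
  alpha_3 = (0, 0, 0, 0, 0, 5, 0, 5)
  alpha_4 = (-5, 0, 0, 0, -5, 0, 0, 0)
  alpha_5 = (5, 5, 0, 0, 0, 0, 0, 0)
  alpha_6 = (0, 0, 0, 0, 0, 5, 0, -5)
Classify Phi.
Compute the Cartan integers a_ij = 2(alpha_i, alpha_j)/(alpha_j, alpha_j); the resulting 6x6 Cartan matrix is
[[2, -1, 0, -1, 0, 0], [-1, 2, -1, 0, 0, -1], [0, -1, 2, 0, 0, 0], [-1, 0, 0, 2, -1, 0], [0, 0, 0, -1, 2, 0], [0, -1, 0, 0, 0, 2]].
All simple roots have the same length, so the diagram is simply laced. The associated Dynkin diagram is a chain of 4 nodes with a fork of two nodes at one end (D_6), so the type is D_6 (the algebra so(12)).

D_6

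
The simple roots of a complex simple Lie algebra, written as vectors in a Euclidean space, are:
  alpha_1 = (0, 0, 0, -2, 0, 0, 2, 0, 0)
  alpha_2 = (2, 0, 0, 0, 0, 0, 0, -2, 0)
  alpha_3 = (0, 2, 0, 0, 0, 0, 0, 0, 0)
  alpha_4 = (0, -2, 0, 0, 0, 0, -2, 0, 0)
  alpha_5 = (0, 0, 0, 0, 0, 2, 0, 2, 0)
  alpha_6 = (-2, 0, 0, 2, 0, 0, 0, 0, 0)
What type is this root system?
Compute the Cartan integers a_ij = 2(alpha_i, alpha_j)/(alpha_j, alpha_j); the resulting 6x6 Cartan matrix is
[[2, 0, 0, -1, 0, -1], [0, 2, 0, 0, -1, -1], [0, 0, 2, -1, 0, 0], [-1, 0, -2, 2, 0, 0], [0, -1, 0, 0, 2, 0], [-1, -1, 0, 0, 0, 2]].
The roots have two lengths (squared-length ratio 2:1); the short ones are alpha_{3}. The associated Dynkin diagram is a chain of 6 nodes with a double edge at one end; the terminal node there is the unique short simple root (B_6), so the type is B_6 (the algebra so(13)).

B_6 (so(13))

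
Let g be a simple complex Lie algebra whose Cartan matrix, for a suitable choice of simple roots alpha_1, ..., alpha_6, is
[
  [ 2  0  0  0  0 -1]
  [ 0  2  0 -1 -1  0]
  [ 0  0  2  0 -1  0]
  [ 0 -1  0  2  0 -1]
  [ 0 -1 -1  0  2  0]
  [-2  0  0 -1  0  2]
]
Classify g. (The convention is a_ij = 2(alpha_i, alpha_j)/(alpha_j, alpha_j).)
B6

The matrix has rank 6 with 2's on the diagonal. Reading the off-diagonal entries as Dynkin edges (a single edge where a_ij = a_ji = -1; a double or triple edge where a_ij * a_ji = 2 or 3), the diagram is a chain of 6 nodes with a double edge at one end; the terminal node there is the unique short simple root (B_6). One simple-root ordering that puts it in standard form is (alpha_3, alpha_5, alpha_2, alpha_4, alpha_6, alpha_1). So the algebra is type B_6, i.e. so(13).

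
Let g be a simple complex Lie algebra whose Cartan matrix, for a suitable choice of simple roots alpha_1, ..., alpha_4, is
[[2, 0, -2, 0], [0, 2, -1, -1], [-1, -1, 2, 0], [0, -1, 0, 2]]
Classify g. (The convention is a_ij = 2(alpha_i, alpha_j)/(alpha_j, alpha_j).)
type C_4

The matrix has rank 4 with 2's on the diagonal. Reading the off-diagonal entries as Dynkin edges (a single edge where a_ij = a_ji = -1; a double or triple edge where a_ij * a_ji = 2 or 3), the diagram is a chain of 4 nodes with a double edge at one end; the terminal node there is the unique long simple root (C_4). One simple-root ordering that puts it in standard form is (alpha_4, alpha_2, alpha_3, alpha_1). So the algebra is type C_4, i.e. sp(8).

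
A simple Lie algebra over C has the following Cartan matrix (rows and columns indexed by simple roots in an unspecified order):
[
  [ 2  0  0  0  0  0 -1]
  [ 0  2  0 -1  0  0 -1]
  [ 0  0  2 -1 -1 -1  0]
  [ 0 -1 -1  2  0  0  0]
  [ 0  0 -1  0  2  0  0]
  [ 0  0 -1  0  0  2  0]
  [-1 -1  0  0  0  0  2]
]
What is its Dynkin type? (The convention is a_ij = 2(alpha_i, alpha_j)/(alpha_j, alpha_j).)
D_7

The matrix has rank 7 with 2's on the diagonal. Reading the off-diagonal entries as Dynkin edges (a single edge where a_ij = a_ji = -1; a double or triple edge where a_ij * a_ji = 2 or 3), the diagram is a chain of 5 nodes with a fork of two nodes at one end (D_7). One simple-root ordering that puts it in standard form is (alpha_1, alpha_7, alpha_2, alpha_4, alpha_3, alpha_6, alpha_5). So the algebra is type D_7, i.e. so(14).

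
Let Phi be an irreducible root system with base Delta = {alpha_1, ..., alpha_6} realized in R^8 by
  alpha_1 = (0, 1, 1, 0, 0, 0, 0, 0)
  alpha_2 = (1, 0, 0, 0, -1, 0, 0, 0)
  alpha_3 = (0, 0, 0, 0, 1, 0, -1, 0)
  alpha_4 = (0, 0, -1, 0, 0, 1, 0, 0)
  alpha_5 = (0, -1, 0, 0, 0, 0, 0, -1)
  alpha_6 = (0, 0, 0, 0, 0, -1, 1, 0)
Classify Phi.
Compute the Cartan integers a_ij = 2(alpha_i, alpha_j)/(alpha_j, alpha_j); the resulting 6x6 Cartan matrix is
[[2, 0, 0, -1, -1, 0], [0, 2, -1, 0, 0, 0], [0, -1, 2, 0, 0, -1], [-1, 0, 0, 2, 0, -1], [-1, 0, 0, 0, 2, 0], [0, 0, -1, -1, 0, 2]].
All simple roots have the same length, so the diagram is simply laced. The associated Dynkin diagram is a chain of 6 nodes with single edges (A_6), so the type is A_6 (the algebra sl(7)).

A6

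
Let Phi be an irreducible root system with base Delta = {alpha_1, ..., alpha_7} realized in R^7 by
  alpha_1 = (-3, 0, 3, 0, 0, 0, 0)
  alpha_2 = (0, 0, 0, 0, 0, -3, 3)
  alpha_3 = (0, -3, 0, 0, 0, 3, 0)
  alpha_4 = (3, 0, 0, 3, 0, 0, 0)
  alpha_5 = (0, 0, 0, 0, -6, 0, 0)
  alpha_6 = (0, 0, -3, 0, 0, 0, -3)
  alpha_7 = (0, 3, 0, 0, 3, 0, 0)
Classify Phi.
Compute the Cartan integers a_ij = 2(alpha_i, alpha_j)/(alpha_j, alpha_j); the resulting 7x7 Cartan matrix is
[[2, 0, 0, -1, 0, -1, 0], [0, 2, -1, 0, 0, -1, 0], [0, -1, 2, 0, 0, 0, -1], [-1, 0, 0, 2, 0, 0, 0], [0, 0, 0, 0, 2, 0, -2], [-1, -1, 0, 0, 0, 2, 0], [0, 0, -1, 0, -1, 0, 2]].
The roots have two lengths (squared-length ratio 2:1); the short ones are alpha_{1,2,3,4,6,7}. The associated Dynkin diagram is a chain of 7 nodes with a double edge at one end; the terminal node there is the unique long simple root (C_7), so the type is C_7 (the algebra sp(14)).

C_7 (sp(14))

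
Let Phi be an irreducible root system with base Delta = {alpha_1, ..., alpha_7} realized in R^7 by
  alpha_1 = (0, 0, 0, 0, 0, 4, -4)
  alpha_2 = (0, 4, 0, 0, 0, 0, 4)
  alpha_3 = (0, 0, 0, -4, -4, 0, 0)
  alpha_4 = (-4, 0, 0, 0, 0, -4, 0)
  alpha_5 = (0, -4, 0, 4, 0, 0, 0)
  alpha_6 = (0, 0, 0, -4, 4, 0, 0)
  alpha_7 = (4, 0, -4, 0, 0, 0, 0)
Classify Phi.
D_7 (so(14))

Compute the Cartan integers a_ij = 2(alpha_i, alpha_j)/(alpha_j, alpha_j); the resulting 7x7 Cartan matrix is
[[2, -1, 0, -1, 0, 0, 0], [-1, 2, 0, 0, -1, 0, 0], [0, 0, 2, 0, -1, 0, 0], [-1, 0, 0, 2, 0, 0, -1], [0, -1, -1, 0, 2, -1, 0], [0, 0, 0, 0, -1, 2, 0], [0, 0, 0, -1, 0, 0, 2]].
All simple roots have the same length, so the diagram is simply laced. The associated Dynkin diagram is a chain of 5 nodes with a fork of two nodes at one end (D_7), so the type is D_7 (the algebra so(14)).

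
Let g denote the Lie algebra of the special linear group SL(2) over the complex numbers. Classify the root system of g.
This is sl(2), which has dimension 2^2 - 1 = 3 and rank 2 - 1 = 1 (a Cartan subalgebra is the diagonal traceless matrices). In the classification of classical Lie algebras, the special linear algebra sl(n+1) has type A_n; here n = 1, so the Dynkin diagram is a chain of 1 nodes with single edges (A_1). Hence the type is A_1.

A1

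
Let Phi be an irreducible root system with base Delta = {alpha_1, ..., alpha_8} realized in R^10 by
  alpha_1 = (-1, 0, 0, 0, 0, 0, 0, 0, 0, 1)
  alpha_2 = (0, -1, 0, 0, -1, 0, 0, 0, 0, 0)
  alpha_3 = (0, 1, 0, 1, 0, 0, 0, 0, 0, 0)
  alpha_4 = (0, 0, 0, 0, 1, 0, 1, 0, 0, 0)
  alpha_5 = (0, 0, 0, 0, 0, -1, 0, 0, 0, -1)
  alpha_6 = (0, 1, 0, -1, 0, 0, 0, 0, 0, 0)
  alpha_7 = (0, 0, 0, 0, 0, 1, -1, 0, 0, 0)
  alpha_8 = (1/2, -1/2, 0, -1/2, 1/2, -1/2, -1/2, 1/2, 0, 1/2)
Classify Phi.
Compute the Cartan integers a_ij = 2(alpha_i, alpha_j)/(alpha_j, alpha_j); the resulting 8x8 Cartan matrix is
[[2, 0, 0, 0, -1, 0, 0, 0], [0, 2, -1, -1, 0, -1, 0, 0], [0, -1, 2, 0, 0, 0, 0, -1], [0, -1, 0, 2, 0, 0, -1, 0], [-1, 0, 0, 0, 2, 0, -1, 0], [0, -1, 0, 0, 0, 2, 0, 0], [0, 0, 0, -1, -1, 0, 2, 0], [0, 0, -1, 0, 0, 0, 0, 2]].
All simple roots have the same length, so the diagram is simply laced. The associated Dynkin diagram is a chain of 7 nodes with one extra node attached to the third node from one end (E_8), so the type is E_8.

E_8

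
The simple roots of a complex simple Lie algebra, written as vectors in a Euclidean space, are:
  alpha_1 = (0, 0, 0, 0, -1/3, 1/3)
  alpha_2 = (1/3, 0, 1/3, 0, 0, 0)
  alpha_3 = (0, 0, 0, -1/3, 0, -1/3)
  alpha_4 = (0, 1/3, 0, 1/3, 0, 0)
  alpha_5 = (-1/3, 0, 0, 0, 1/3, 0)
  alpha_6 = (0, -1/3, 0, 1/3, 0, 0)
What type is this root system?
Compute the Cartan integers a_ij = 2(alpha_i, alpha_j)/(alpha_j, alpha_j); the resulting 6x6 Cartan matrix is
[[2, 0, -1, 0, -1, 0], [0, 2, 0, 0, -1, 0], [-1, 0, 2, -1, 0, -1], [0, 0, -1, 2, 0, 0], [-1, -1, 0, 0, 2, 0], [0, 0, -1, 0, 0, 2]].
All simple roots have the same length, so the diagram is simply laced. The associated Dynkin diagram is a chain of 4 nodes with a fork of two nodes at one end (D_6), so the type is D_6 (the algebra so(12)).

type D_6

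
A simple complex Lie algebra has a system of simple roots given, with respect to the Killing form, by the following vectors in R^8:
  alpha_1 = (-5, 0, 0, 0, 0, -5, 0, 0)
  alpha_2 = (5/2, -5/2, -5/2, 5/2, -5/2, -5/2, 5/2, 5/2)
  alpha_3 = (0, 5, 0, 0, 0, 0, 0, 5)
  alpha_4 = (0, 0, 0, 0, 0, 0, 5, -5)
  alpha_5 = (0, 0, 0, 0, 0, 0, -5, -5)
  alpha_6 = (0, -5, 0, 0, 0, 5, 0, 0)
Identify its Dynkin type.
E_6

Compute the Cartan integers a_ij = 2(alpha_i, alpha_j)/(alpha_j, alpha_j); the resulting 6x6 Cartan matrix is
[[2, 0, 0, 0, 0, -1], [0, 2, 0, 0, -1, 0], [0, 0, 2, -1, -1, -1], [0, 0, -1, 2, 0, 0], [0, -1, -1, 0, 2, 0], [-1, 0, -1, 0, 0, 2]].
All simple roots have the same length, so the diagram is simply laced. The associated Dynkin diagram is a chain of 5 nodes with one extra node attached to the third node from one end (E_6), so the type is E_6.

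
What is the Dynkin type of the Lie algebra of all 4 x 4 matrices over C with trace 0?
A3

This is sl(4), which has dimension 4^2 - 1 = 15 and rank 4 - 1 = 3 (a Cartan subalgebra is the diagonal traceless matrices). In the classification of classical Lie algebras, the special linear algebra sl(n+1) has type A_n; here n = 3, so the Dynkin diagram is a chain of 3 nodes with single edges (A_3). Hence the type is A_3.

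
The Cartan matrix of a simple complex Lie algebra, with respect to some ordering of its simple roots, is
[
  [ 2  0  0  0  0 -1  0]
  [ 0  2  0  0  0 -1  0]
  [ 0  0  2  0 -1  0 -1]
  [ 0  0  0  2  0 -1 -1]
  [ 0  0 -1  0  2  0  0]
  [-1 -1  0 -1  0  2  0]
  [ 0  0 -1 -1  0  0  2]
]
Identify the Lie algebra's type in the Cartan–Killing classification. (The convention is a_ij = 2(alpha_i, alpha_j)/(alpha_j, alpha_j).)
D_7

The matrix has rank 7 with 2's on the diagonal. Reading the off-diagonal entries as Dynkin edges (a single edge where a_ij = a_ji = -1; a double or triple edge where a_ij * a_ji = 2 or 3), the diagram is a chain of 5 nodes with a fork of two nodes at one end (D_7). One simple-root ordering that puts it in standard form is (alpha_5, alpha_3, alpha_7, alpha_4, alpha_6, alpha_2, alpha_1). So the algebra is type D_7, i.e. so(14).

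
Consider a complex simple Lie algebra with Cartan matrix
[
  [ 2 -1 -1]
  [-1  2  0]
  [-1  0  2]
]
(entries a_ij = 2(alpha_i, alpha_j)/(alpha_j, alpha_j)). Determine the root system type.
A3

The matrix has rank 3 with 2's on the diagonal. Reading the off-diagonal entries as Dynkin edges (a single edge where a_ij = a_ji = -1; a double or triple edge where a_ij * a_ji = 2 or 3), the diagram is a chain of 3 nodes with single edges (A_3). One simple-root ordering that puts it in standard form is (alpha_2, alpha_1, alpha_3). So the algebra is type A_3, i.e. sl(4).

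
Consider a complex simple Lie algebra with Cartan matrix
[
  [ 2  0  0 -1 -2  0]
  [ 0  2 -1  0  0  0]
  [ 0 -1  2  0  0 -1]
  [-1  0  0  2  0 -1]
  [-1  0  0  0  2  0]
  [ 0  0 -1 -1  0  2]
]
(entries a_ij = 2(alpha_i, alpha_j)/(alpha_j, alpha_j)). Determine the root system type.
type B_6

The matrix has rank 6 with 2's on the diagonal. Reading the off-diagonal entries as Dynkin edges (a single edge where a_ij = a_ji = -1; a double or triple edge where a_ij * a_ji = 2 or 3), the diagram is a chain of 6 nodes with a double edge at one end; the terminal node there is the unique short simple root (B_6). One simple-root ordering that puts it in standard form is (alpha_2, alpha_3, alpha_6, alpha_4, alpha_1, alpha_5). So the algebra is type B_6, i.e. so(13).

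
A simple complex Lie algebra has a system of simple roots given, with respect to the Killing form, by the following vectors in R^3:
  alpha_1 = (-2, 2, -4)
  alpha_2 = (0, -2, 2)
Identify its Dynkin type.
Compute the Cartan integers a_ij = 2(alpha_i, alpha_j)/(alpha_j, alpha_j); the resulting 2x2 Cartan matrix is
[[2, -3], [-1, 2]].
The roots have two lengths (squared-length ratio 3:1); the short ones are alpha_{2}. The associated Dynkin diagram is two nodes joined by a triple edge (G_2), so the type is G_2.

G_2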